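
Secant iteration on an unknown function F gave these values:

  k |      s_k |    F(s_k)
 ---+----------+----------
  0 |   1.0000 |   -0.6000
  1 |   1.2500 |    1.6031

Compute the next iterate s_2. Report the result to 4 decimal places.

1.0681

s_2 = 1.2500 − 1.6031·(1.2500 − 1.0000) / (1.6031 − (-0.6000))
   = 1.2500 − (0.400775)/(2.203100) = 1.068086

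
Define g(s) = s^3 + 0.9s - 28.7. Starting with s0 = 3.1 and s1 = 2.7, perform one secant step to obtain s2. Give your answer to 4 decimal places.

2.9517

g(3.1) = 3.881000, g(2.7) = -6.587000
s2 = 2.700000 − (-6.587000)·(2.700000 − 3.100000) / (-6.587000 − 3.881000) = 2.700000 − (2.634800)/(-10.468000) = 2.951700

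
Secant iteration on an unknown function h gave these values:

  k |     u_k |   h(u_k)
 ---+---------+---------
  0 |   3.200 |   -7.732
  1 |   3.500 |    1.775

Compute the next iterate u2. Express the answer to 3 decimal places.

u2 = 3.500 − 1.775·(3.500 − 3.200) / (1.775 − (-7.732))
   = 3.500 − (0.53250)/(9.50700) = 3.44399

3.444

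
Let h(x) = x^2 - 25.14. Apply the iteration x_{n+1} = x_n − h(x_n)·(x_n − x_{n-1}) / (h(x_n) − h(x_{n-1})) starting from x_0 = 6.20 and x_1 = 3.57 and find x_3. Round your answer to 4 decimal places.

h(6.20) = 13.300000, h(3.57) = -12.395100
x_2 = 3.570000 − (-12.395100)·(3.570000 − 6.200000) / (-12.395100 − 13.300000) = 3.570000 − (32.599113)/(-25.695100) = 4.838690
h(4.838690) = -1.727080
x_3 = 4.838690 − (-1.727080)·(4.838690 − 3.570000) / (-1.727080 − (-12.395100)) = 4.838690 − (-2.191129)/(10.668020) = 5.044082

5.0441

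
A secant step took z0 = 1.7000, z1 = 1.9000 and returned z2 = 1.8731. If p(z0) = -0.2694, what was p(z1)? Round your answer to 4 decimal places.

The secant line through (1.7000, -0.2694) and (1.9000, p(z1)) crosses zero at z2 = 1.8731.
So (1.7000, -0.2694), (1.9000, p(z1)), (1.8731, 0) are collinear:
p(z1) = -0.2694 · (1.9000 − 1.8731) / (1.7000 − 1.8731) = -0.2694 · (0.026900)/(-0.173100) = 0.041865

0.0419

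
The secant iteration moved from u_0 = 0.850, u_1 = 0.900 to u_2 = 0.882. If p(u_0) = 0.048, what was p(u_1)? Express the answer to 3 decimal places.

-0.027

The secant line through (0.850, 0.048) and (0.900, p(u_1)) crosses zero at u_2 = 0.882.
So (0.850, 0.048), (0.900, p(u_1)), (0.882, 0) are collinear:
p(u_1) = 0.048 · (0.900 − 0.882) / (0.850 − 0.882) = 0.048 · (0.01800)/(-0.03200) = -0.02700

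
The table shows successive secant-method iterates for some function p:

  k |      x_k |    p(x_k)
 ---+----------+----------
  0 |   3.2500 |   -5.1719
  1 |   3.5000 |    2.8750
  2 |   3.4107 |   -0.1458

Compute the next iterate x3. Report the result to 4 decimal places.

3.4150

x3 = 3.4107 − (-0.1458)·(3.4107 − 3.5000) / (-0.1458 − 2.8750)
   = 3.4107 − (0.013020)/(-3.020800) = 3.415010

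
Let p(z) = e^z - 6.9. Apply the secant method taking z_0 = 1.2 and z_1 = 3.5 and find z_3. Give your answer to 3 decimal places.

p(1.2) = -3.57988, p(3.5) = 26.21545
z_2 = 3.50000 − 26.21545·(3.50000 − 1.20000) / (26.21545 − (-3.57988)) = 3.50000 − (60.29554)/(29.79534) = 1.47634
p(1.47634) = -2.52309
z_3 = 1.47634 − (-2.52309)·(1.47634 − 3.50000) / (-2.52309 − 26.21545) = 1.47634 − (5.10587)/(-28.73854) = 1.65401

1.654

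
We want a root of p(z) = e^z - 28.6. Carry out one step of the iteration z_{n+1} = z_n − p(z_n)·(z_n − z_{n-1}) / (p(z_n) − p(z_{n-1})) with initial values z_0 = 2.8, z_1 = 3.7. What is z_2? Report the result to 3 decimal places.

p(2.8) = -12.15535, p(3.7) = 11.84730
z_2 = 3.70000 − 11.84730·(3.70000 − 2.80000) / (11.84730 − (-12.15535)) = 3.70000 − (10.66257)/(24.00266) = 3.25578

3.256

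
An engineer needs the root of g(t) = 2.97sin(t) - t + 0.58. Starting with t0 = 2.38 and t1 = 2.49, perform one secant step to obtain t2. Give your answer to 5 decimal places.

g(2.38) = 0.2495227, g(2.49) = -0.1088330
t2 = 2.4900000 − (-0.1088330)·(2.4900000 − 2.3800000) / (-0.1088330 − 0.2495227) = 2.4900000 − (-0.0119716)/(-0.3583557) = 2.4565929

2.45659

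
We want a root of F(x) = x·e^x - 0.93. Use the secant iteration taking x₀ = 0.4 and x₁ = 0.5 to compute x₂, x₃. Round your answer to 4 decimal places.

0.5464, 0.5411

F(0.4) = -0.333270, F(0.5) = -0.105639
x₂ = 0.500000 − (-0.105639)·(0.500000 − 0.400000) / (-0.105639 − (-0.333270)) = 0.500000 − (-0.010564)/(0.227631) = 0.546408
F(0.546408) = 0.013668
x₃ = 0.546408 − 0.013668·(0.546408 − 0.500000) / (0.013668 − (-0.105639)) = 0.546408 − (0.000634)/(0.119307) = 0.541092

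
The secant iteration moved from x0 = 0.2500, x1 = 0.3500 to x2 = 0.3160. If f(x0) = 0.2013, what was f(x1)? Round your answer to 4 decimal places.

The secant line through (0.2500, 0.2013) and (0.3500, f(x1)) crosses zero at x2 = 0.3160.
So (0.2500, 0.2013), (0.3500, f(x1)), (0.3160, 0) are collinear:
f(x1) = 0.2013 · (0.3500 − 0.3160) / (0.2500 − 0.3160) = 0.2013 · (0.034000)/(-0.066000) = -0.103700

-0.1037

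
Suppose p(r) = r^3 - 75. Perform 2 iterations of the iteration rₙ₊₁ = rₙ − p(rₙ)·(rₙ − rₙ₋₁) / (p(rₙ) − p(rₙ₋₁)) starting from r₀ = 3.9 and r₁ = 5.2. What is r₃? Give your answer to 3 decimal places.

p(3.9) = -15.68100, p(5.2) = 65.60800
r₂ = 5.20000 − 65.60800·(5.20000 − 3.90000) / (65.60800 − (-15.68100)) = 5.20000 − (85.29040)/(81.28900) = 4.15078
p(4.15078) = -3.48654
r₃ = 4.15078 − (-3.48654)·(4.15078 − 5.20000) / (-3.48654 − 65.60800) = 4.15078 − (3.65817)/(-69.09454) = 4.20372

4.204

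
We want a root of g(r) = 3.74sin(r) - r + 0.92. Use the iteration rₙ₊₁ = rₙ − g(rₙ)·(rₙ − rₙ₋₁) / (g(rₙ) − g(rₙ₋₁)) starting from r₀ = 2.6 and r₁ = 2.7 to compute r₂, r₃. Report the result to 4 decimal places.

g(2.6) = 0.247975, g(2.7) = -0.181599
r₂ = 2.700000 − (-0.181599)·(2.700000 − 2.600000) / (-0.181599 − 0.247975) = 2.700000 − (-0.018160)/(-0.429574) = 2.657726
g(2.657726) = 0.002143
r₃ = 2.657726 − 0.002143·(2.657726 − 2.700000) / (0.002143 − (-0.181599)) = 2.657726 − (-0.000091)/(0.183742) = 2.658219

2.6577, 2.6582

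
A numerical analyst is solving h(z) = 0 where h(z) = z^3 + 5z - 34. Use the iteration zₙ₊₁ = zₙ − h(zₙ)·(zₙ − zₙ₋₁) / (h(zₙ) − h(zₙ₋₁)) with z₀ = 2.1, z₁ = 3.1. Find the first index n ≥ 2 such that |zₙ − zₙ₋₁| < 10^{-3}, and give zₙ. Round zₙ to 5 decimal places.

n = 5, zₙ = 2.73013

h(2.1) = -14.2390000, h(3.1) = 11.2910000
z₂ = 3.1000000 − 11.2910000·(1.0000000)/(25.5300000) = 2.6577360;  |Δ| = 0.4422640
h(2.6577360) = -1.9382407
z₃ = 2.6577360 − (-1.9382407)·(-0.4422640)/(-13.2292407) = 2.7225329;  |Δ| = 0.0647969
h(2.7225329) = -0.2074164
z₄ = 2.7225329 − (-0.2074164)·(0.0647969)/(1.7308243) = 2.7302980;  |Δ| = 0.0077651
h(2.7302980) = 0.0045699
z₅ = 2.7302980 − 0.0045699·(0.0077651)/(0.2119863) = 2.7301306;  |Δ| = 0.0001674
|z₅ − z₄| = 0.0001674 < 10^{-3}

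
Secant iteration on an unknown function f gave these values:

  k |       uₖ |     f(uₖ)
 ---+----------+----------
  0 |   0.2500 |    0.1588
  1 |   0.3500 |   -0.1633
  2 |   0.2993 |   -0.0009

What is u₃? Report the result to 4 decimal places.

0.2990

u₃ = 0.2993 − (-0.0009)·(0.2993 − 0.3500) / (-0.0009 − (-0.1633))
   = 0.2993 − (0.000046)/(0.162400) = 0.299019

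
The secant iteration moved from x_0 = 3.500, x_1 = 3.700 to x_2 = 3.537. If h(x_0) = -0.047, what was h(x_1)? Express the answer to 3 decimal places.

The secant line through (3.500, -0.047) and (3.700, h(x_1)) crosses zero at x_2 = 3.537.
So (3.500, -0.047), (3.700, h(x_1)), (3.537, 0) are collinear:
h(x_1) = -0.047 · (3.700 − 3.537) / (3.500 − 3.537) = -0.047 · (0.16300)/(-0.03700) = 0.20705

0.207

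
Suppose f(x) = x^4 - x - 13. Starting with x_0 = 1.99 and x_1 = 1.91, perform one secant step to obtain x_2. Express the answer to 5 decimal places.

1.96585

f(1.99) = 0.6923920, f(1.91) = -1.6013664
x_2 = 1.9100000 − (-1.6013664)·(1.9100000 − 1.9900000) / (-1.6013664 − 0.6923920) = 1.9100000 − (0.1281093)/(-2.2937584) = 1.9658513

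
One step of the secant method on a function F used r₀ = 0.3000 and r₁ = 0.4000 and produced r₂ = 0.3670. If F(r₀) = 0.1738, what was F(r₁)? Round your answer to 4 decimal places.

-0.0856

The secant line through (0.3000, 0.1738) and (0.4000, F(r₁)) crosses zero at r₂ = 0.3670.
So (0.3000, 0.1738), (0.4000, F(r₁)), (0.3670, 0) are collinear:
F(r₁) = 0.1738 · (0.4000 − 0.3670) / (0.3000 − 0.3670) = 0.1738 · (0.033000)/(-0.067000) = -0.085603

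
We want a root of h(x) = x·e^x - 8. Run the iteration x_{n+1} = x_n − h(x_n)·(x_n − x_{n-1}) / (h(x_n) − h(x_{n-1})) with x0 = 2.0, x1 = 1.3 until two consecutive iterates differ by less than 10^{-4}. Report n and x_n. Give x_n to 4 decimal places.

n = 6, x_n = 1.6058

h(2.0) = 6.778112, h(1.3) = -3.229914
x2 = 1.300000 − (-3.229914)·(-0.700000)/(-10.008027) = 1.525913;  |Δ| = 0.225913
h(1.525913) = -0.981810
x3 = 1.525913 − (-0.981810)·(0.225913)/(2.248105) = 1.624575;  |Δ| = 0.098662
h(1.624575) = 0.246767
x4 = 1.624575 − 0.246767·(0.098662)/(1.228577) = 1.604758;  |Δ| = 0.019817
h(1.604758) = -0.013672
x5 = 1.604758 − (-0.013672)·(-0.019817)/(-0.260439) = 1.605798;  |Δ| = 0.001040
h(1.605798) = -0.000177
x6 = 1.605798 − (-0.000177)·(0.001040)/(0.013495) = 1.605812;  |Δ| = 0.000014
|x6 − x5| = 0.000014 < 10^{-4}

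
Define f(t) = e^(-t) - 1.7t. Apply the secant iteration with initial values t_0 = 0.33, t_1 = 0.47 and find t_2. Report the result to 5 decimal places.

f(0.33) = 0.1579237, f(0.47) = -0.1739977
t_2 = 0.4700000 − (-0.1739977)·(0.4700000 − 0.3300000) / (-0.1739977 − 0.1579237) = 0.4700000 − (-0.0243597)/(-0.3319215) = 0.3966101

0.39661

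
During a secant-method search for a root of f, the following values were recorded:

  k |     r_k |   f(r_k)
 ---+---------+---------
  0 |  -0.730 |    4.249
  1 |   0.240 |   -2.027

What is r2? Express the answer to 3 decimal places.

r2 = 0.240 − (-2.027)·(0.240 − (-0.730)) / (-2.027 − 4.249)
   = 0.240 − (-1.96619)/(-6.27600) = -0.07329

-0.073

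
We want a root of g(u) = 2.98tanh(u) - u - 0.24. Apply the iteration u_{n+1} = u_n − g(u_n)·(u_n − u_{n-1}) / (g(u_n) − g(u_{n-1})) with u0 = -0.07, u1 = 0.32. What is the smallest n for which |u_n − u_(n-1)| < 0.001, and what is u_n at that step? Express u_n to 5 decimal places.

g(-0.07) = -0.3782600, g(0.32) = 0.3623306
u2 = 0.3200000 − 0.3623306·(0.3900000)/(0.7405906) = 0.1291942;  |Δ| = 0.1908058
g(0.1291942) = 0.0136768
u3 = 0.1291942 − 0.0136768·(-0.1908058)/(-0.3486538) = 0.1217094;  |Δ| = 0.0074848
g(0.1217094) = -0.0007957
u4 = 0.1217094 − (-0.0007957)·(-0.0074848)/(-0.0144725) = 0.1221209;  |Δ| = 0.0004115
|u4 − u3| = 0.0004115 < 0.001

n = 4, u_n = 0.12212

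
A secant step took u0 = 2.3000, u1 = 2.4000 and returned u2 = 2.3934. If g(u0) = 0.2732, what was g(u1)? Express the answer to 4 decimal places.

-0.0193

The secant line through (2.3000, 0.2732) and (2.4000, g(u1)) crosses zero at u2 = 2.3934.
So (2.3000, 0.2732), (2.4000, g(u1)), (2.3934, 0) are collinear:
g(u1) = 0.2732 · (2.4000 − 2.3934) / (2.3000 − 2.3934) = 0.2732 · (0.006600)/(-0.093400) = -0.019305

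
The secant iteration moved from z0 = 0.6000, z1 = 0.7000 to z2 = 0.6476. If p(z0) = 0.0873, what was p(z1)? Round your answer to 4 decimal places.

-0.0961

The secant line through (0.6000, 0.0873) and (0.7000, p(z1)) crosses zero at z2 = 0.6476.
So (0.6000, 0.0873), (0.7000, p(z1)), (0.6476, 0) are collinear:
p(z1) = 0.0873 · (0.7000 − 0.6476) / (0.6000 − 0.6476) = 0.0873 · (0.052400)/(-0.047600) = -0.096103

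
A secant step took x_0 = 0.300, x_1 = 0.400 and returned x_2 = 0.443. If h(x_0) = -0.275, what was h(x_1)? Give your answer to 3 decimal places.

The secant line through (0.300, -0.275) and (0.400, h(x_1)) crosses zero at x_2 = 0.443.
So (0.300, -0.275), (0.400, h(x_1)), (0.443, 0) are collinear:
h(x_1) = -0.275 · (0.400 − 0.443) / (0.300 − 0.443) = -0.275 · (-0.04300)/(-0.14300) = -0.08269

-0.083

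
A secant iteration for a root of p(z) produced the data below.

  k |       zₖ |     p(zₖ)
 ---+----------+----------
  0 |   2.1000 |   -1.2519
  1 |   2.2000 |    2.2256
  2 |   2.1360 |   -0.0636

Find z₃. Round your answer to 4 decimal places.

z₃ = 2.1360 − (-0.0636)·(2.1360 − 2.2000) / (-0.0636 − 2.2256)
   = 2.1360 − (0.004070)/(-2.289200) = 2.137778

2.1378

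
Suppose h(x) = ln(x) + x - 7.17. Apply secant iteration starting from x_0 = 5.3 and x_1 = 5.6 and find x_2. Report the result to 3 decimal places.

5.471

h(5.3) = -0.20229, h(5.6) = 0.15277
x_2 = 5.60000 − 0.15277·(5.60000 − 5.30000) / (0.15277 − (-0.20229)) = 5.60000 − (0.04583)/(0.35506) = 5.47092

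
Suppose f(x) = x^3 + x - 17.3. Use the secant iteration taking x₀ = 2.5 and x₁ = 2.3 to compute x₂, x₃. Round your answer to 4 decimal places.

f(2.5) = 0.825000, f(2.3) = -2.833000
x₂ = 2.300000 − (-2.833000)·(2.300000 − 2.500000) / (-2.833000 − 0.825000) = 2.300000 − (0.566600)/(-3.658000) = 2.454893
f(2.454893) = -0.050688
x₃ = 2.454893 − (-0.050688)·(2.454893 − 2.300000) / (-0.050688 − (-2.833000)) = 2.454893 − (-0.007851)/(2.782312) = 2.457715

2.4549, 2.4577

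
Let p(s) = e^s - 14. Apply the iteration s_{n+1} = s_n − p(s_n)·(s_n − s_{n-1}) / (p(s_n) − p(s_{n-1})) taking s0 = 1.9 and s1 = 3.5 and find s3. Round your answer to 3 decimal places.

p(1.9) = -7.31411, p(3.5) = 19.11545
s2 = 3.50000 − 19.11545·(3.50000 − 1.90000) / (19.11545 − (-7.31411)) = 3.50000 − (30.58472)/(26.42956) = 2.34278
p(2.34278) = -3.58983
s3 = 2.34278 − (-3.58983)·(2.34278 − 3.50000) / (-3.58983 − 19.11545) = 2.34278 − (4.15421)/(-22.70528) = 2.52575

2.526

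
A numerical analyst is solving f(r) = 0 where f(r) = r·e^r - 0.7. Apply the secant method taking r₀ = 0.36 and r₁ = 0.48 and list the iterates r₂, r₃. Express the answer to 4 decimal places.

f(0.36) = -0.184001, f(0.48) = 0.075716
r₂ = 0.480000 − 0.075716·(0.480000 − 0.360000) / (0.075716 − (-0.184001)) = 0.480000 − (0.009086)/(0.259717) = 0.445016
f(0.445016) = -0.005545
r₃ = 0.445016 − (-0.005545)·(0.445016 − 0.480000) / (-0.005545 − 0.075716) = 0.445016 − (0.000194)/(-0.081261) = 0.447404

0.4450, 0.4474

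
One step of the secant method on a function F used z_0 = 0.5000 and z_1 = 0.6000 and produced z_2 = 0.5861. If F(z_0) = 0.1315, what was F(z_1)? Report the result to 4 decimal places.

-0.0212

The secant line through (0.5000, 0.1315) and (0.6000, F(z_1)) crosses zero at z_2 = 0.5861.
So (0.5000, 0.1315), (0.6000, F(z_1)), (0.5861, 0) are collinear:
F(z_1) = 0.1315 · (0.6000 − 0.5861) / (0.5000 − 0.5861) = 0.1315 · (0.013900)/(-0.086100) = -0.021229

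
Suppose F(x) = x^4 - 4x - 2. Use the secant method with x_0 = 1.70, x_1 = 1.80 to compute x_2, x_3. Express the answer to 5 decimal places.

F(1.70) = -0.4479000, F(1.80) = 1.2976000
x_2 = 1.8000000 − 1.2976000·(1.8000000 − 1.7000000) / (1.2976000 − (-0.4479000)) = 1.8000000 − (0.1297600)/(1.7455000) = 1.7256603
F(1.7256603) = -0.0347326
x_3 = 1.7256603 − (-0.0347326)·(1.7256603 − 1.8000000) / (-0.0347326 − 1.2976000) = 1.7256603 − (0.0025820)/(-1.3323326) = 1.7275982

1.72566, 1.72760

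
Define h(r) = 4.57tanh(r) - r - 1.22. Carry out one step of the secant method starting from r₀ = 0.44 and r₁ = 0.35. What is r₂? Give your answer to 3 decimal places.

0.361

h(0.44) = 0.23036, h(0.35) = -0.03276
r₂ = 0.35000 − (-0.03276)·(0.35000 − 0.44000) / (-0.03276 − 0.23036) = 0.35000 − (0.00295)/(-0.26312) = 0.36121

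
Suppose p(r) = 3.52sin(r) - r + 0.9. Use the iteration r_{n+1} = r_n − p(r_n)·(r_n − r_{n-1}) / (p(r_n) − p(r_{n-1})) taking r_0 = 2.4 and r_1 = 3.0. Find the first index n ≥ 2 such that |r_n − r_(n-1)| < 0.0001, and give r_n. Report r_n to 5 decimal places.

p(2.4) = 0.8776304, p(3.0) = -1.6032576
r_2 = 3.0000000 − (-1.6032576)·(0.6000000)/(-2.4808880) = 2.6122539;  |Δ| = 0.3877461
p(2.6122539) = 0.0652147
r_3 = 2.6122539 − 0.0652147·(-0.3877461)/(1.6684722) = 2.6274096;  |Δ| = 0.0151556
p(2.6274096) = 0.0038100
r_4 = 2.6274096 − 0.0038100·(0.0151556)/(-0.0614047) = 2.6283499;  |Δ| = 0.0009404
p(2.6283499) = -0.0000132
r_5 = 2.6283499 − (-0.0000132)·(0.0009404)/(-0.0038232) = 2.6283467;  |Δ| = 0.0000032
|r_5 − r_4| = 0.0000032 < 0.0001

n = 5, r_n = 2.62835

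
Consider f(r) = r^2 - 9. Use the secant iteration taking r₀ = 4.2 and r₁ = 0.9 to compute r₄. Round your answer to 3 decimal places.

2.974

f(4.2) = 8.64000, f(0.9) = -8.19000
r₂ = 0.90000 − (-8.19000)·(0.90000 − 4.20000) / (-8.19000 − 8.64000) = 0.90000 − (27.02700)/(-16.83000) = 2.50588
f(2.50588) = -2.72055
r₃ = 2.50588 − (-2.72055)·(2.50588 − 0.90000) / (-2.72055 − (-8.19000)) = 2.50588 − (-4.36889)/(5.46945) = 3.30466
f(3.30466) = 1.92080
r₄ = 3.30466 − 1.92080·(3.30466 − 2.50588) / (1.92080 − (-2.72055)) = 3.30466 − (1.53430)/(4.64135) = 2.97409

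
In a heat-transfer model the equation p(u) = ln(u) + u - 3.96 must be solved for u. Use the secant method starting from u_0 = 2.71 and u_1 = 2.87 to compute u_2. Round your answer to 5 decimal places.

2.89627

p(2.71) = -0.2530514, p(2.87) = -0.0356880
u_2 = 2.8700000 − (-0.0356880)·(2.8700000 − 2.7100000) / (-0.0356880 − (-0.2530514)) = 2.8700000 − (-0.0057101)/(0.2173634) = 2.8962697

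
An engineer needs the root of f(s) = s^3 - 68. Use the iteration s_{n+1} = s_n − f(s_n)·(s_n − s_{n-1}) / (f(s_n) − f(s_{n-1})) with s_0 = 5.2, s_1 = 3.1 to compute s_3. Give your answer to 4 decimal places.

f(5.2) = 72.608000, f(3.1) = -38.209000
s_2 = 3.100000 − (-38.209000)·(3.100000 − 5.200000) / (-38.209000 − 72.608000) = 3.100000 − (80.238900)/(-110.817000) = 3.824067
f(3.824067) = -12.078813
s_3 = 3.824067 − (-12.078813)·(3.824067 − 3.100000) / (-12.078813 − (-38.209000)) = 3.824067 − (-8.745867)/(26.130187) = 4.158770

4.1588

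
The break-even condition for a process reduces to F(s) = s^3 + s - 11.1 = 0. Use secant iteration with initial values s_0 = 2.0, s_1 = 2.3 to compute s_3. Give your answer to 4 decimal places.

F(2.0) = -1.100000, F(2.3) = 3.367000
s_2 = 2.300000 − 3.367000·(2.300000 − 2.000000) / (3.367000 − (-1.100000)) = 2.300000 − (1.010100)/(4.467000) = 2.073875
F(2.073875) = -0.106476
s_3 = 2.073875 − (-0.106476)·(2.073875 − 2.300000) / (-0.106476 − 3.367000) = 2.073875 − (0.024077)/(-3.473476) = 2.080807

2.0808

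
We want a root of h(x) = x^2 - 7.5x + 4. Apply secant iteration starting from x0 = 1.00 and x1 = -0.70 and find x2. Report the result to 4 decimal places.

0.6528

h(1.00) = -2.500000, h(-0.70) = 9.740000
x2 = -0.700000 − 9.740000·(-0.700000 − 1.000000) / (9.740000 − (-2.500000)) = -0.700000 − (-16.558000)/(12.240000) = 0.652778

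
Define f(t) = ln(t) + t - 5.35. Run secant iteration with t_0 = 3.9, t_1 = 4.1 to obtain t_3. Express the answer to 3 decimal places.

f(3.9) = -0.08902, f(4.1) = 0.16099
t_2 = 4.10000 − 0.16099·(4.10000 − 3.90000) / (0.16099 − (-0.08902)) = 4.10000 − (0.03220)/(0.25001) = 3.97122
f(3.97122) = 0.00029
t_3 = 3.97122 − 0.00029·(3.97122 − 4.10000) / (0.00029 − 0.16099) = 3.97122 − (-0.00004)/(-0.16070) = 3.97098

3.971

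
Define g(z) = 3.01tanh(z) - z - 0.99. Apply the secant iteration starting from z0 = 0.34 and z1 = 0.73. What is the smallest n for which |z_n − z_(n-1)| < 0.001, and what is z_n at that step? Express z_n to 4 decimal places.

g(0.34) = -0.344293, g(0.73) = 0.155427
z2 = 0.730000 − 0.155427·(0.390000)/(0.499720) = 0.608699;  |Δ| = 0.121301
g(0.608699) = 0.036365
z3 = 0.608699 − 0.036365·(-0.121301)/(-0.119061) = 0.571650;  |Δ| = 0.037049
g(0.571650) = -0.006774
z4 = 0.571650 − (-0.006774)·(-0.037049)/(-0.043140) = 0.577468;  |Δ| = 0.005818
g(0.577468) = 0.000208
z5 = 0.577468 − 0.000208·(0.005818)/(0.006982) = 0.577294;  |Δ| = 0.000173
|z5 − z4| = 0.000173 < 0.001

n = 5, z_n = 0.5773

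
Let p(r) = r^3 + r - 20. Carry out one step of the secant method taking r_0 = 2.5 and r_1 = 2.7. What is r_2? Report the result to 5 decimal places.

p(2.5) = -1.8750000, p(2.7) = 2.3830000
r_2 = 2.7000000 − 2.3830000·(2.7000000 − 2.5000000) / (2.3830000 − (-1.8750000)) = 2.7000000 − (0.4766000)/(4.2580000) = 2.5880695

2.58807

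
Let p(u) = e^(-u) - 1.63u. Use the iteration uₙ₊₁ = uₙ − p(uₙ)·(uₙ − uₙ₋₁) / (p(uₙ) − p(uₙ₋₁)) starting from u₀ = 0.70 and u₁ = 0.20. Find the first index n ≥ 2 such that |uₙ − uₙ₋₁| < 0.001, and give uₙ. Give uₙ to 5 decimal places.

n = 4, uₙ = 0.40797

p(0.70) = -0.6444147, p(0.20) = 0.4927308
u₂ = 0.2000000 − 0.4927308·(-0.5000000)/(1.1371454) = 0.4166525;  |Δ| = 0.2166525
p(0.4166525) = -0.0198935
u₃ = 0.4166525 − (-0.0198935)·(0.2166525)/(-0.5126243) = 0.4082448;  |Δ| = 0.0084077
p(0.4082448) = -0.0006229
u₄ = 0.4082448 − (-0.0006229)·(-0.0084077)/(0.0192707) = 0.4079730;  |Δ| = 0.0002718
|u₄ − u₃| = 0.0002718 < 0.001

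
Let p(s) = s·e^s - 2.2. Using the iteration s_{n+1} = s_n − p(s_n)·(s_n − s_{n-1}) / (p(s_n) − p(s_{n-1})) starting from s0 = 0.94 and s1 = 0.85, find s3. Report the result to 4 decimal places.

p(0.94) = 0.206383, p(0.85) = -0.211300
s2 = 0.850000 − (-0.211300)·(0.850000 − 0.940000) / (-0.211300 − 0.206383) = 0.850000 − (0.019017)/(-0.417683) = 0.895530
p(0.895530) = -0.007176
s3 = 0.895530 − (-0.007176)·(0.895530 − 0.850000) / (-0.007176 − (-0.211300)) = 0.895530 − (-0.000327)/(0.204124) = 0.897130

0.8971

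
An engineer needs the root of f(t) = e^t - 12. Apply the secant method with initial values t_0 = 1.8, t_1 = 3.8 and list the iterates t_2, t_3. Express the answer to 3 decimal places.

f(1.8) = -5.95035, f(3.8) = 32.70118
t_2 = 3.80000 − 32.70118·(3.80000 − 1.80000) / (32.70118 − (-5.95035)) = 3.80000 − (65.40237)/(38.65154) = 2.10790
f(2.10790) = -3.76908
t_3 = 2.10790 − (-3.76908)·(2.10790 − 3.80000) / (-3.76908 − 32.70118) = 2.10790 − (6.37768)/(-36.47027) = 2.28277

2.108, 2.283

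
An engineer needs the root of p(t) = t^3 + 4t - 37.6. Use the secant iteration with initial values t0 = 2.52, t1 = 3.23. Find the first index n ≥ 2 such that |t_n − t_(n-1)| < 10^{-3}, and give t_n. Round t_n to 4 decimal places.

p(2.52) = -11.516992, p(3.23) = 9.018267
t2 = 3.230000 − 9.018267·(0.710000)/(20.535259) = 2.918196;  |Δ| = 0.311804
p(2.918196) = -1.076235
t3 = 2.918196 − (-1.076235)·(-0.311804)/(-10.094502) = 2.951440;  |Δ| = 0.033243
p(2.951440) = -0.084265
t4 = 2.951440 − (-0.084265)·(0.033243)/(0.991970) = 2.954263;  |Δ| = 0.002824
p(2.954263) = 0.000899
t5 = 2.954263 − 0.000899·(0.002824)/(0.085164) = 2.954234;  |Δ| = 0.000030
|t5 − t4| = 0.000030 < 10^{-3}

n = 5, t_n = 2.9542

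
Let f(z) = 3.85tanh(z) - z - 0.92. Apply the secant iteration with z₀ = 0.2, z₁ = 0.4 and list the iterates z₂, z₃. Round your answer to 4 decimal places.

f(0.2) = -0.360105, f(0.4) = 0.142804
z₂ = 0.400000 − 0.142804·(0.400000 − 0.200000) / (0.142804 − (-0.360105)) = 0.400000 − (0.028561)/(0.502909) = 0.343209
f(0.343209) = 0.008597
z₃ = 0.343209 − 0.008597·(0.343209 − 0.400000) / (0.008597 − 0.142804) = 0.343209 − (-0.000488)/(-0.134207) = 0.339571

0.3432, 0.3396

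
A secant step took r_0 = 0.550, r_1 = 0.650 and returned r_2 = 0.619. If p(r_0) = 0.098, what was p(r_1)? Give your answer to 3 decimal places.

-0.044

The secant line through (0.550, 0.098) and (0.650, p(r_1)) crosses zero at r_2 = 0.619.
So (0.550, 0.098), (0.650, p(r_1)), (0.619, 0) are collinear:
p(r_1) = 0.098 · (0.650 − 0.619) / (0.550 − 0.619) = 0.098 · (0.03100)/(-0.06900) = -0.04403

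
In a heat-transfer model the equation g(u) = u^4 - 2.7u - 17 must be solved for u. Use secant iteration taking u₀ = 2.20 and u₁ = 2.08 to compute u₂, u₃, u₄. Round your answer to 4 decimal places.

g(2.20) = 0.485600, g(2.08) = -3.898263
u₂ = 2.080000 − (-3.898263)·(2.080000 − 2.200000) / (-3.898263 − 0.485600) = 2.080000 − (0.467792)/(-4.383863) = 2.186708
g(2.186708) = -0.039549
u₃ = 2.186708 − (-0.039549)·(2.186708 − 2.080000) / (-0.039549 − (-3.898263)) = 2.186708 − (-0.004220)/(3.858714) = 2.187801
g(2.187801) = 0.003275
u₄ = 2.187801 − 0.003275·(2.187801 − 2.186708) / (0.003275 − (-0.039549)) = 2.187801 − (0.000004)/(0.042825) = 2.187718

2.1867, 2.1878, 2.1877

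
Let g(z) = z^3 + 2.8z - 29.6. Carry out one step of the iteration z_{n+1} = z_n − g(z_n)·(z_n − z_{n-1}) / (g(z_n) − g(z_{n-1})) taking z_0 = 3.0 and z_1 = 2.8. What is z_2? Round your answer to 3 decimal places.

g(3.0) = 5.80000, g(2.8) = 0.19200
z_2 = 2.80000 − 0.19200·(2.80000 − 3.00000) / (0.19200 − 5.80000) = 2.80000 − (-0.03840)/(-5.60800) = 2.79315

2.793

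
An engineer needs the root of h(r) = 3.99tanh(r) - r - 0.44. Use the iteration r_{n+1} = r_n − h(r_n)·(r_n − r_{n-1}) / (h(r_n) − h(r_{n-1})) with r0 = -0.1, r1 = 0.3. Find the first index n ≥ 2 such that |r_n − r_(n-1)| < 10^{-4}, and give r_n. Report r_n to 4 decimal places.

h(-0.1) = -0.737675, h(0.3) = 0.422337
r2 = 0.300000 − 0.422337·(0.400000)/(1.160013) = 0.154368;  |Δ| = 0.145632
h(0.154368) = 0.016714
r3 = 0.154368 − 0.016714·(-0.145632)/(-0.405623) = 0.148367;  |Δ| = 0.006001
h(0.148367) = -0.000688
r4 = 0.148367 − (-0.000688)·(-0.006001)/(-0.017402) = 0.148604;  |Δ| = 0.000237
h(0.148604) = 0.000001
r5 = 0.148604 − 0.000001·(0.000237)/(0.000689) = 0.148604;  |Δ| = 0.000000
|r5 − r4| = 0.000000 < 10^{-4}

n = 5, r_n = 0.1486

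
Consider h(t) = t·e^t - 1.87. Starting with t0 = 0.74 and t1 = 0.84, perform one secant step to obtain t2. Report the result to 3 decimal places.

0.821

h(0.74) = -0.31901, h(0.84) = 0.07575
t2 = 0.84000 − 0.07575·(0.84000 − 0.74000) / (0.07575 − (-0.31901)) = 0.84000 − (0.00757)/(0.39476) = 0.82081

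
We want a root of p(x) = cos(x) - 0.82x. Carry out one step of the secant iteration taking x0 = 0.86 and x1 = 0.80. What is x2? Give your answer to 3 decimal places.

p(0.86) = -0.05276, p(0.80) = 0.04071
x2 = 0.80000 − 0.04071·(0.80000 − 0.86000) / (0.04071 − (-0.05276)) = 0.80000 − (-0.00244)/(0.09347) = 0.82613

0.826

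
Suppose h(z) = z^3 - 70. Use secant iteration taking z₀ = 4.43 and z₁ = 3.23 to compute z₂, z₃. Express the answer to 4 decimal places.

h(4.43) = 16.938307, h(3.23) = -36.301733
z₂ = 3.230000 − (-36.301733)·(3.230000 − 4.430000) / (-36.301733 − 16.938307) = 3.230000 − (43.562080)/(-53.240040) = 4.048220
h(4.048220) = -3.657413
z₃ = 4.048220 − (-3.657413)·(4.048220 − 3.230000) / (-3.657413 − (-36.301733)) = 4.048220 − (-2.992569)/(32.644320) = 4.139892

4.0482, 4.1399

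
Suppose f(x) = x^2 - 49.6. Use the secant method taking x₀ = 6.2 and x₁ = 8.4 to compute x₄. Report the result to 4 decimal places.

f(6.2) = -11.160000, f(8.4) = 20.960000
x₂ = 8.400000 − 20.960000·(8.400000 − 6.200000) / (20.960000 − (-11.160000)) = 8.400000 − (46.112000)/(32.120000) = 6.964384
f(6.964384) = -1.097362
x₃ = 6.964384 − (-1.097362)·(6.964384 − 8.400000) / (-1.097362 − 20.960000) = 6.964384 − (1.575390)/(-22.057362) = 7.035806
f(7.035806) = -0.097434
x₄ = 7.035806 − (-0.097434)·(7.035806 − 6.964384) / (-0.097434 − (-1.097362)) = 7.035806 − (-0.006959)/(0.999928) = 7.042765

7.0428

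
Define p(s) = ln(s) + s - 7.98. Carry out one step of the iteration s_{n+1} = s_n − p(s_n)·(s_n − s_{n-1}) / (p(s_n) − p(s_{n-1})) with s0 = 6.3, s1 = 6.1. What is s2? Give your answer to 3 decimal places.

p(6.3) = 0.16055, p(6.1) = -0.07171
s2 = 6.10000 − (-0.07171)·(6.10000 − 6.30000) / (-0.07171 − 0.16055) = 6.10000 − (0.01434)/(-0.23226) = 6.16175

6.162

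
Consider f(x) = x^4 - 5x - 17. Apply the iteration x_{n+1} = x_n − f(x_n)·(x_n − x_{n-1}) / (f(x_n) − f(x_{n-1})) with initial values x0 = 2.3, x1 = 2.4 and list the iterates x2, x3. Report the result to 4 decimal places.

2.3110, 2.3117

f(2.3) = -0.515900, f(2.4) = 4.177600
x2 = 2.400000 − 4.177600·(2.400000 − 2.300000) / (4.177600 − (-0.515900)) = 2.400000 − (0.417760)/(4.693500) = 2.310992
f(2.310992) = -0.032063
x3 = 2.310992 − (-0.032063)·(2.310992 − 2.400000) / (-0.032063 − 4.177600) = 2.310992 − (0.002854)/(-4.209663) = 2.311670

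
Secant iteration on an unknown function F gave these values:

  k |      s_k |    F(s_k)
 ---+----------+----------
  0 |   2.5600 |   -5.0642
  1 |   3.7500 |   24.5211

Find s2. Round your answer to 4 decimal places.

2.7637

s2 = 3.7500 − 24.5211·(3.7500 − 2.5600) / (24.5211 − (-5.0642))
   = 3.7500 − (29.180109)/(29.585300) = 2.763696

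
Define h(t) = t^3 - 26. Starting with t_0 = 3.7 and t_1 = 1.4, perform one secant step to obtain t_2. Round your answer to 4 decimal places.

h(3.7) = 24.653000, h(1.4) = -23.256000
t_2 = 1.400000 − (-23.256000)·(1.400000 − 3.700000) / (-23.256000 − 24.653000) = 1.400000 − (53.488800)/(-47.909000) = 2.516467

2.5165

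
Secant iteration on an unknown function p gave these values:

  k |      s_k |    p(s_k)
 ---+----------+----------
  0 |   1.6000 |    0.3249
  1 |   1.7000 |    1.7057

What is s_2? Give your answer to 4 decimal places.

1.5765

s_2 = 1.7000 − 1.7057·(1.7000 − 1.6000) / (1.7057 − 0.3249)
   = 1.7000 − (0.170570)/(1.380800) = 1.576470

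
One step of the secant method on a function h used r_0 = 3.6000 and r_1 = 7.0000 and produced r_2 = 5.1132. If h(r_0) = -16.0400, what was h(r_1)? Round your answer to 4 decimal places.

20.0002

The secant line through (3.6000, -16.0400) and (7.0000, h(r_1)) crosses zero at r_2 = 5.1132.
So (3.6000, -16.0400), (7.0000, h(r_1)), (5.1132, 0) are collinear:
h(r_1) = -16.0400 · (7.0000 − 5.1132) / (3.6000 − 5.1132) = -16.0400 · (1.886800)/(-1.513200) = 20.000180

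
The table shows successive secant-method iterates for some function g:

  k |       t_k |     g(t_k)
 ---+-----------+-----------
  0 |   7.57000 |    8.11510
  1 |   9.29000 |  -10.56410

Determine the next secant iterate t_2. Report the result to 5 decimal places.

t_2 = 9.29000 − (-10.56410)·(9.29000 − 7.57000) / (-10.56410 − 8.11510)
   = 9.29000 − (-18.1702520)/(-18.6792000) = 8.3172468

8.31725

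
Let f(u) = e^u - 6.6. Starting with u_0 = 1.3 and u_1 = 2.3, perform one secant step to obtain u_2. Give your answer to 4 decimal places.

1.7648

f(1.3) = -2.930703, f(2.3) = 3.374182
u_2 = 2.300000 − 3.374182·(2.300000 − 1.300000) / (3.374182 − (-2.930703)) = 2.300000 − (3.374182)/(6.304886) = 1.764831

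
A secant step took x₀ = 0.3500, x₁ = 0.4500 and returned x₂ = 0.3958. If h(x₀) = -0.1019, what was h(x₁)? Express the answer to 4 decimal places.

The secant line through (0.3500, -0.1019) and (0.4500, h(x₁)) crosses zero at x₂ = 0.3958.
So (0.3500, -0.1019), (0.4500, h(x₁)), (0.3958, 0) are collinear:
h(x₁) = -0.1019 · (0.4500 − 0.3958) / (0.3500 − 0.3958) = -0.1019 · (0.054200)/(-0.045800) = 0.120589

0.1206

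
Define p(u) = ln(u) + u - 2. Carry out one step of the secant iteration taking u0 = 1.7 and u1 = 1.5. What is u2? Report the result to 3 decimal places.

p(1.7) = 0.23063, p(1.5) = -0.09453
u2 = 1.50000 − (-0.09453)·(1.50000 − 1.70000) / (-0.09453 − 0.23063) = 1.50000 − (0.01891)/(-0.32516) = 1.55815

1.558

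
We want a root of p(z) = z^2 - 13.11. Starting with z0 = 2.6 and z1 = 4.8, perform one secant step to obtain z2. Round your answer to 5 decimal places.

3.45811

p(2.6) = -6.3500000, p(4.8) = 9.9300000
z2 = 4.8000000 − 9.9300000·(4.8000000 − 2.6000000) / (9.9300000 − (-6.3500000)) = 4.8000000 − (21.8460000)/(16.2800000) = 3.4581081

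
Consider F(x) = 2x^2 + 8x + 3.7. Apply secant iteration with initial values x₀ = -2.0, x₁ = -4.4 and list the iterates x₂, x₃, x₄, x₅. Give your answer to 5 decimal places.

F(-2.0) = -4.3000000, F(-4.4) = 7.2200000
x₂ = -4.4000000 − 7.2200000·(-4.4000000 − (-2.0000000)) / (7.2200000 − (-4.3000000)) = -4.4000000 − (-17.3280000)/(11.5200000) = -2.8958333
F(-2.8958333) = -2.6949653
x₃ = -2.8958333 − (-2.6949653)·(-2.8958333 − (-4.4000000)) / (-2.6949653 − 7.2200000) = -2.8958333 − (-4.0536769)/(-9.9149653) = -3.3046776
F(-3.3046776) = -0.8956326
x₄ = -3.3046776 − (-0.8956326)·(-3.3046776 − (-2.8958333)) / (-0.8956326 − (-2.6949653)) = -3.3046776 − (0.3661743)/(1.7993327) = -3.5081832
F(-3.5081832) = 0.2492333
x₅ = -3.5081832 − 0.2492333·(-3.5081832 − (-3.3046776)) / (0.2492333 − (-0.8956326)) = -3.5081832 − (-0.0507204)/(1.1448659) = -3.4638808

-2.89583, -3.30468, -3.50818, -3.46388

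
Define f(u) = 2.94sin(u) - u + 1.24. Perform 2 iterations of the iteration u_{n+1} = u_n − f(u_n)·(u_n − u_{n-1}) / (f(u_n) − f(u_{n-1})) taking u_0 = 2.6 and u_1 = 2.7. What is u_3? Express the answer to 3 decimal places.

2.644

f(2.6) = 0.15557, f(2.7) = -0.20350
u_2 = 2.70000 − (-0.20350)·(2.70000 − 2.60000) / (-0.20350 − 0.15557) = 2.70000 − (-0.02035)/(-0.35908) = 2.64333
f(2.64333) = 0.00171
u_3 = 2.64333 − 0.00171·(2.64333 − 2.70000) / (0.00171 − (-0.20350)) = 2.64333 − (-0.00010)/(0.20521) = 2.64380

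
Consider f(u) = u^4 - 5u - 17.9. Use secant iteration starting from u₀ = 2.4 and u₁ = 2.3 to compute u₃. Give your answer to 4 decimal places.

f(2.4) = 3.277600, f(2.3) = -1.415900
u₂ = 2.300000 − (-1.415900)·(2.300000 − 2.400000) / (-1.415900 − 3.277600) = 2.300000 − (0.141590)/(-4.693500) = 2.330167
f(2.330167) = -0.069418
u₃ = 2.330167 − (-0.069418)·(2.330167 − 2.300000) / (-0.069418 − (-1.415900)) = 2.330167 − (-0.002094)/(1.346482) = 2.331723

2.3317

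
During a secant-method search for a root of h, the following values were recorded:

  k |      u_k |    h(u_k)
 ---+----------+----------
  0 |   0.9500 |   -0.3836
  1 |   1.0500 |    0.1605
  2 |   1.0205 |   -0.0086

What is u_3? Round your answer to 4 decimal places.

u_3 = 1.0205 − (-0.0086)·(1.0205 − 1.0500) / (-0.0086 − 0.1605)
   = 1.0205 − (0.000254)/(-0.169100) = 1.022000

1.0220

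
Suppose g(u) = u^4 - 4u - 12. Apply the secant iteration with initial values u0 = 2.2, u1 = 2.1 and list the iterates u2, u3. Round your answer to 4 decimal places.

g(2.2) = 2.625600, g(2.1) = -0.951900
u2 = 2.100000 − (-0.951900)·(2.100000 − 2.200000) / (-0.951900 − 2.625600) = 2.100000 − (0.095190)/(-3.577500) = 2.126608
g(2.126608) = -0.053774
u3 = 2.126608 − (-0.053774)·(2.126608 − 2.100000) / (-0.053774 − (-0.951900)) = 2.126608 − (-0.001431)/(0.898126) = 2.128201

2.1266, 2.1282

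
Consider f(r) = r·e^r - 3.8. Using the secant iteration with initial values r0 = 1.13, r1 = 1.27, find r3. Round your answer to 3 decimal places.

1.174

f(1.13) = -0.30191, f(1.27) = 0.72228
r2 = 1.27000 − 0.72228·(1.27000 − 1.13000) / (0.72228 − (-0.30191)) = 1.27000 − (0.10112)/(1.02419) = 1.17127
f(1.17127) = -0.02139
r3 = 1.17127 − (-0.02139)·(1.17127 − 1.27000) / (-0.02139 − 0.72228) = 1.17127 − (0.00211)/(-0.74367) = 1.17411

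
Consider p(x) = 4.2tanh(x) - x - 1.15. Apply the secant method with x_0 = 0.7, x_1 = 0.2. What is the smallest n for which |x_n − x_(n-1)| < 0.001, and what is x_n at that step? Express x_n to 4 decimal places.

n = 5, x_n = 0.3825

p(0.7) = 0.688345, p(0.2) = -0.521024
x_2 = 0.200000 − (-0.521024)·(-0.500000)/(-1.209368) = 0.415411;  |Δ| = 0.215411
p(0.415411) = 0.085431
x_3 = 0.415411 − 0.085431·(0.215411)/(0.606455) = 0.385066;  |Δ| = 0.030345
p(0.385066) = 0.006751
x_4 = 0.385066 − 0.006751·(-0.030345)/(-0.078681) = 0.382463;  |Δ| = 0.002603
p(0.382463) = -0.000116
x_5 = 0.382463 − (-0.000116)·(-0.002603)/(-0.006867) = 0.382507;  |Δ| = 0.000044
|x_5 − x_4| = 0.000044 < 0.001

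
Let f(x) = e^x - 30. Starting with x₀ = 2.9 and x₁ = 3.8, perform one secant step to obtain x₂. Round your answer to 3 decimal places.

f(2.9) = -11.82585, f(3.8) = 14.70118
x₂ = 3.80000 − 14.70118·(3.80000 − 2.90000) / (14.70118 − (-11.82585)) = 3.80000 − (13.23107)/(26.52704) = 3.30122

3.301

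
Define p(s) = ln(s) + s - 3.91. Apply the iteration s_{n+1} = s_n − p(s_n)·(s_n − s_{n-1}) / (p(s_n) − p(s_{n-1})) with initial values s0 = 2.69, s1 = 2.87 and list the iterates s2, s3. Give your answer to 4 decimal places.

2.8595, 2.8594

p(2.69) = -0.230459, p(2.87) = 0.014312
s2 = 2.870000 − 0.014312·(2.870000 − 2.690000) / (0.014312 − (-0.230459)) = 2.870000 − (0.002576)/(0.244771) = 2.859475
p(2.859475) = 0.000113
s3 = 2.859475 − 0.000113·(2.859475 − 2.870000) / (0.000113 − 0.014312) = 2.859475 − (-0.000001)/(-0.014199) = 2.859391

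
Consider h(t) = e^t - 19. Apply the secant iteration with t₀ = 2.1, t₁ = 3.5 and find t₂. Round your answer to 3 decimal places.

2.708

h(2.1) = -10.83383, h(3.5) = 14.11545
t₂ = 3.50000 − 14.11545·(3.50000 − 2.10000) / (14.11545 − (-10.83383)) = 3.50000 − (19.76163)/(24.94928) = 2.70793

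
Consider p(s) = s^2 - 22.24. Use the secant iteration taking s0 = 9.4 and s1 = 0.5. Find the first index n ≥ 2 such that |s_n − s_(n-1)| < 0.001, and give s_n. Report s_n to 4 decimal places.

p(9.4) = 66.120000, p(0.5) = -21.990000
s2 = 0.500000 − (-21.990000)·(-8.900000)/(-88.110000) = 2.721212;  |Δ| = 2.221212
p(2.721212) = -14.835005
s3 = 2.721212 − (-14.835005)·(2.221212)/(7.154995) = 7.326623;  |Δ| = 4.605411
p(7.326623) = 31.439401
s4 = 7.326623 − 31.439401·(4.605411)/(46.274406) = 4.197650;  |Δ| = 3.128973
p(4.197650) = -4.619734
s5 = 4.197650 − (-4.619734)·(-3.128973)/(-36.059135) = 4.598520;  |Δ| = 0.400870
p(4.598520) = -1.093614
s6 = 4.598520 − (-1.093614)·(0.400870)/(3.526120) = 4.722848;  |Δ| = 0.124328
p(4.722848) = 0.065297
s7 = 4.722848 − 0.065297·(0.124328)/(1.158911) = 4.715843;  |Δ| = 0.007005
p(4.715843) = -0.000822
s8 = 4.715843 − (-0.000822)·(-0.007005)/(-0.066119) = 4.715930;  |Δ| = 0.000087
|s8 − s7| = 0.000087 < 0.001

n = 8, s_n = 4.7159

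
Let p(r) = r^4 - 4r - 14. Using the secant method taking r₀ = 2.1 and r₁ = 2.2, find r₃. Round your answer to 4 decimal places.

2.1836

p(2.1) = -2.951900, p(2.2) = 0.625600
r₂ = 2.200000 − 0.625600·(2.200000 − 2.100000) / (0.625600 − (-2.951900)) = 2.200000 − (0.062560)/(3.577500) = 2.182513
p(2.182513) = -0.040428
r₃ = 2.182513 − (-0.040428)·(2.182513 − 2.200000) / (-0.040428 − 0.625600) = 2.182513 − (0.000707)/(-0.666028) = 2.183574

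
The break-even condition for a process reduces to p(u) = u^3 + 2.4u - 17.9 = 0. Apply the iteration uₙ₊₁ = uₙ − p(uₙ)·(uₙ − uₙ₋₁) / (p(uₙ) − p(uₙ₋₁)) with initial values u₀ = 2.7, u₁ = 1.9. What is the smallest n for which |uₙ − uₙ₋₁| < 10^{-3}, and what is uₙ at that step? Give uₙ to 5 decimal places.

n = 5, uₙ = 2.31161

p(2.7) = 8.2630000, p(1.9) = -6.4810000
u₂ = 1.9000000 − (-6.4810000)·(-0.8000000)/(-14.7440000) = 2.2516549;  |Δ| = 0.3516549
p(2.2516549) = -1.0802508
u₃ = 2.2516549 − (-1.0802508)·(0.3516549)/(5.4007492) = 2.3219925;  |Δ| = 0.0703376
p(2.3219925) = 0.1921503
u₄ = 2.3219925 − 0.1921503·(0.0703376)/(1.2724010) = 2.3113705;  |Δ| = 0.0106219
p(2.3113705) = -0.0043671
u₅ = 2.3113705 − (-0.0043671)·(-0.0106219)/(-0.1965174) = 2.3116066;  |Δ| = 0.0002360
|u₅ − u₄| = 0.0002360 < 10^{-3}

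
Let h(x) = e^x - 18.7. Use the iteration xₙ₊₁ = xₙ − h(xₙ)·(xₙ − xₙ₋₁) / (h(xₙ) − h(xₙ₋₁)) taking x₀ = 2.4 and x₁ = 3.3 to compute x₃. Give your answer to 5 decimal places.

2.91100

h(2.4) = -7.6768236, h(3.3) = 8.4126389
x₂ = 3.3000000 − 8.4126389·(3.3000000 − 2.4000000) / (8.4126389 − (-7.6768236)) = 3.3000000 − (7.5713750)/(16.0894625) = 2.8294203
h(2.8294203) = -1.7643602
x₃ = 2.8294203 − (-1.7643602)·(2.8294203 − 3.3000000) / (-1.7643602 − 8.4126389) = 2.8294203 − (0.8302722)/(-10.1769991) = 2.9110035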